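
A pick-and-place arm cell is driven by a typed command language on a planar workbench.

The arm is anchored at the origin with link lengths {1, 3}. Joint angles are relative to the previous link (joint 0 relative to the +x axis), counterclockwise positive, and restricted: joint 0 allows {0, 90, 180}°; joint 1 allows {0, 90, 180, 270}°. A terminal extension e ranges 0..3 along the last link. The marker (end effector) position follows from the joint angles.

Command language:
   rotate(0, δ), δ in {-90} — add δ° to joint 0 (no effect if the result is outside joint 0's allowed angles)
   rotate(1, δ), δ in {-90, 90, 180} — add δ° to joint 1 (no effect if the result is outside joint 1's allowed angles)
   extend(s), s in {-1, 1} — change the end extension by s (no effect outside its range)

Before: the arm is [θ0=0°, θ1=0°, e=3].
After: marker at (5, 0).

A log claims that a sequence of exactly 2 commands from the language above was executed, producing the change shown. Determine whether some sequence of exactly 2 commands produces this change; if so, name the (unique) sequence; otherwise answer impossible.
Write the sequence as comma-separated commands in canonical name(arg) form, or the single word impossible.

extend(-1), extend(-1)

begin: [θ0=0°, θ1=0°, e=3]
[1] after extend(-1): [θ0=0°, θ1=0°, e=2]
[2] after extend(-1): [θ0=0°, θ1=0°, e=1]
no rival 2-sequence matches.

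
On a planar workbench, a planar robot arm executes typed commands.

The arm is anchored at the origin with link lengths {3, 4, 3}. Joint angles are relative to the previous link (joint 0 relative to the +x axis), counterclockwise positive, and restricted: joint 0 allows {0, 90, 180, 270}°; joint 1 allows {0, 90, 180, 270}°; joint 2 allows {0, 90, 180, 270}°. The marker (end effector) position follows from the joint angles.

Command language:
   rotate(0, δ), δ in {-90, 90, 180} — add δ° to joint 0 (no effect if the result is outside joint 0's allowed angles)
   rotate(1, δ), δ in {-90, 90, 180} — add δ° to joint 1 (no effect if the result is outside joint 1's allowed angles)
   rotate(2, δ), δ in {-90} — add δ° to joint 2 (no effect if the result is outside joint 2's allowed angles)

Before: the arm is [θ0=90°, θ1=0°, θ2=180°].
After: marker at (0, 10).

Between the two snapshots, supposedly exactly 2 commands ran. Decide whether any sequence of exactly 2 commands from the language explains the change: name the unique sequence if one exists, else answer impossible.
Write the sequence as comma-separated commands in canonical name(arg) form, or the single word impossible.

from: [θ0=90°, θ1=0°, θ2=180°]
t=1 rotate(2, -90) ⇒ [θ0=90°, θ1=0°, θ2=90°]
t=2 rotate(2, -90) ⇒ [θ0=90°, θ1=0°, θ2=0°]
uniquely the one of 49 2-step routes that fits.

rotate(2, -90), rotate(2, -90)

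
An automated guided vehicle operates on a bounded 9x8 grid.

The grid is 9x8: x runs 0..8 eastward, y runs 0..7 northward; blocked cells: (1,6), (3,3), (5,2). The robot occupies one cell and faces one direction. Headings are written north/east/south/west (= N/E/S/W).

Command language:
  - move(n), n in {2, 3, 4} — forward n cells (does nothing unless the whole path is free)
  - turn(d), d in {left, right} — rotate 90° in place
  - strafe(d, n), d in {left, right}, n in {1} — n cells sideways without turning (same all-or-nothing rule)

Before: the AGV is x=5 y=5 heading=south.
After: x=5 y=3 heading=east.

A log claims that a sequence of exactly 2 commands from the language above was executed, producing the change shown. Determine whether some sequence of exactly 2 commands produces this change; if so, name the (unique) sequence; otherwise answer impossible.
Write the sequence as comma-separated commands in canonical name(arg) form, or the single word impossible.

move(2), turn(left)

key: position moved to (5,3) AND the heading swung to E — translation plus rotation needed
begin: x=5 y=5 heading=south
[1] after move(2): x=5 y=3 heading=south
[2] after turn(left): x=5 y=3 heading=east
all 49 alternatives checked — unique.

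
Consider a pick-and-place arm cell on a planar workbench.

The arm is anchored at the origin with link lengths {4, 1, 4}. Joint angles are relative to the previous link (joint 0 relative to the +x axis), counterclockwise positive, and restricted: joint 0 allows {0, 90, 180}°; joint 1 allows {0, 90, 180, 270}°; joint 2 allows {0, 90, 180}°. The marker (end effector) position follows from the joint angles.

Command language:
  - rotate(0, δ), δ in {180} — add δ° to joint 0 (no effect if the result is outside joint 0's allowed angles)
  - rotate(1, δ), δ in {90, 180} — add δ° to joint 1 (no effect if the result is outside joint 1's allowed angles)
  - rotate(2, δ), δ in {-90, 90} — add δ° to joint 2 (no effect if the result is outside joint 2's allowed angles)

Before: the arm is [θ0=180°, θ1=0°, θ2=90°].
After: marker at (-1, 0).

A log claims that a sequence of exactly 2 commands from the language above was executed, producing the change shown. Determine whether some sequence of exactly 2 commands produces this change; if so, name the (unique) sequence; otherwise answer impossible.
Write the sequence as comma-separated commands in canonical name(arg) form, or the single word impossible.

rotate(2, 90), rotate(2, 90)

t0: [θ0=180°, θ1=0°, θ2=90°]
[1] after rotate(2, 90): [θ0=180°, θ1=0°, θ2=180°]
[2] after rotate(2, 90): [θ0=180°, θ1=0°, θ2=180°]
no other 2-command option fits: unique.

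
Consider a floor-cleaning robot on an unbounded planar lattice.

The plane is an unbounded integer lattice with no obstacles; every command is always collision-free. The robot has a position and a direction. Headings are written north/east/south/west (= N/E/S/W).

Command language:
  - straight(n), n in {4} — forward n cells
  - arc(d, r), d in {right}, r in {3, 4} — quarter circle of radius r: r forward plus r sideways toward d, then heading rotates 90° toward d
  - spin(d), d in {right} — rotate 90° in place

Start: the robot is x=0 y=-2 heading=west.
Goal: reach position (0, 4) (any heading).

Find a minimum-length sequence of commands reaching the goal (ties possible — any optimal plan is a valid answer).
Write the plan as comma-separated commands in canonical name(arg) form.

arc(right, 3), arc(right, 3)

from: x=0 y=-2 heading=west
step 1 (arc(right, 3)): x=-3 y=1 heading=north
step 2 (arc(right, 3)): x=0 y=4 heading=east
shorter routes all fall short; 2 is best.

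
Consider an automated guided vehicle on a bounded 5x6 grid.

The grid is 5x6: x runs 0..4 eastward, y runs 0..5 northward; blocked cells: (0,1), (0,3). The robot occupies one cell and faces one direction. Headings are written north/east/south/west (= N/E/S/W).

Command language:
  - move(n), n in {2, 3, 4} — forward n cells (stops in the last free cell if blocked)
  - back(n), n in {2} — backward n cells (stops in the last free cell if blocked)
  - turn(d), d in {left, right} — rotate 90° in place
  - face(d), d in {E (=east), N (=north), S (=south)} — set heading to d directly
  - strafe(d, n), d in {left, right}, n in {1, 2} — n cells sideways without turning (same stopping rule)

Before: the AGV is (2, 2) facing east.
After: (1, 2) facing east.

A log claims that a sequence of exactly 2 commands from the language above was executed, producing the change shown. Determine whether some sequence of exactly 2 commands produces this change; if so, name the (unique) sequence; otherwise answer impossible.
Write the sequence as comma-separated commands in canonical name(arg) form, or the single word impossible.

checked all 2-command options: none fits.

impossible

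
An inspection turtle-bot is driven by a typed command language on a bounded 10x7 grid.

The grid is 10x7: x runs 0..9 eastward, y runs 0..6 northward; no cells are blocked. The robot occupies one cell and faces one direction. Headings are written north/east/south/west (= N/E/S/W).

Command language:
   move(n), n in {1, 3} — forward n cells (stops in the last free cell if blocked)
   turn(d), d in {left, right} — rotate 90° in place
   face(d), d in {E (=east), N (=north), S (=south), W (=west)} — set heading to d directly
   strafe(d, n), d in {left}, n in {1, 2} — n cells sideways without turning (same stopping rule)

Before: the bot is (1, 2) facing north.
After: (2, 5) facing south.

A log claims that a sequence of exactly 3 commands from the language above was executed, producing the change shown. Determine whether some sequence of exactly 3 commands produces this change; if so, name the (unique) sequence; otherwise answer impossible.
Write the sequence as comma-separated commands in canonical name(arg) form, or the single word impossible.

key: order matters: swapping move(3) and strafe(left, 1) lands elsewhere
begin: (1, 2) facing north
t=1 move(3) ⇒ (1, 5) facing north
t=2 face(S) ⇒ (1, 5) facing south
t=3 strafe(left, 1) ⇒ (2, 5) facing south
uniquely the one of 1000 3-step routes that fits.

move(3), face(S), strafe(left, 1)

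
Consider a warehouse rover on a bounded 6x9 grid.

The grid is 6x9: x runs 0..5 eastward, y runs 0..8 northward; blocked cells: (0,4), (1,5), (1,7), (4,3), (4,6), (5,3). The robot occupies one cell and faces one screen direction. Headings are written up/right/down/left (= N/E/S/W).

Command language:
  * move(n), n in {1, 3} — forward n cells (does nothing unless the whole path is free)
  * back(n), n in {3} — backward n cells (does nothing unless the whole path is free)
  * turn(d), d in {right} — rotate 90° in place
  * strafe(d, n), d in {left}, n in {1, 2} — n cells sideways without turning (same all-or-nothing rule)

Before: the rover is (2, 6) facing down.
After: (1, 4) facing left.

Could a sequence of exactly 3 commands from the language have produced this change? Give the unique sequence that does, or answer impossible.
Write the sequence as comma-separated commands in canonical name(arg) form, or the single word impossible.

turn(right), strafe(left, 2), move(1)

key: order matters: swapping turn(right) and move(1) lands elsewhere
start: (2, 6) facing down
step 1 (turn(right)): (2, 6) facing left
step 2 (strafe(left, 2)): (2, 4) facing left
step 3 (move(1)): (1, 4) facing left
no rival 3-sequence matches.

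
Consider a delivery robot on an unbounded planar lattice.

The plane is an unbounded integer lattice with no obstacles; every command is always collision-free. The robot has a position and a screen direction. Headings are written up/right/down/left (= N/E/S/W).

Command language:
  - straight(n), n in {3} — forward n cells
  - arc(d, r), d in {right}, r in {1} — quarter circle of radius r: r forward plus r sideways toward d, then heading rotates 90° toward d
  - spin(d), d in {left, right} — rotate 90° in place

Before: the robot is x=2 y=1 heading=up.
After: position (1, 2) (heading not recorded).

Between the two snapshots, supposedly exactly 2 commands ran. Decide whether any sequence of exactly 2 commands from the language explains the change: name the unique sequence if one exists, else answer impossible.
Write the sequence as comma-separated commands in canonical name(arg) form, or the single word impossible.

spin(left), arc(right, 1)

key: running arc(right, 1) before spin(left) would end elsewhere — order is forced
start: x=2 y=1 heading=up
t=1 spin(left) ⇒ x=2 y=1 heading=left
t=2 arc(right, 1) ⇒ x=1 y=2 heading=up
no other 2-command option fits: unique.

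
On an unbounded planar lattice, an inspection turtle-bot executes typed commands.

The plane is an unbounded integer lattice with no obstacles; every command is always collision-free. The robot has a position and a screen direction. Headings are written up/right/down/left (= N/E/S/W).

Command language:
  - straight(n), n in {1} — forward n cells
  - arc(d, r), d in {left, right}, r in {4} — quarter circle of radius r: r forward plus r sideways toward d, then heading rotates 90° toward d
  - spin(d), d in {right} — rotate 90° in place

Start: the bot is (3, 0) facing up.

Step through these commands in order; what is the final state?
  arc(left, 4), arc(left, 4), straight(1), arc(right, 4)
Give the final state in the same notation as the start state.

(-9, -5) facing left

initial: (3, 0) facing up
1. arc(left, 4) → (-1, 4) facing left
2. arc(left, 4) → (-5, 0) facing down
3. straight(1) → (-5, -1) facing down
4. arc(right, 4) → (-9, -5) facing left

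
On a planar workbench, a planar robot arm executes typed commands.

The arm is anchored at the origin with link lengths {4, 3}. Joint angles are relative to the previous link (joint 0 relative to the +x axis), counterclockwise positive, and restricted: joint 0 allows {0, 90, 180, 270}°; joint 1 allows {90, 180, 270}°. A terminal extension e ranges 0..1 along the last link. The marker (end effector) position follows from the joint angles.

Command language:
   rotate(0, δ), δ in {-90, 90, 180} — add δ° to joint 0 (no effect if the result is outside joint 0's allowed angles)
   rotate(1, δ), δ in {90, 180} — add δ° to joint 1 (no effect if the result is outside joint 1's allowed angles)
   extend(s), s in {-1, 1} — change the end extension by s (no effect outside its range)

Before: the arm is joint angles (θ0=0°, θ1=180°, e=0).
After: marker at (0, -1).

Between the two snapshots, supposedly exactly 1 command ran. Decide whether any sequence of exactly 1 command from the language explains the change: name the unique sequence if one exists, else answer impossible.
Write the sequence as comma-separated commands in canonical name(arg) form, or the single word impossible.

begin: joint angles (θ0=0°, θ1=180°, e=0)
step 1 (rotate(0, -90)): joint angles (θ0=270°, θ1=180°, e=0)
no other 1-command option fits: unique.

rotate(0, -90)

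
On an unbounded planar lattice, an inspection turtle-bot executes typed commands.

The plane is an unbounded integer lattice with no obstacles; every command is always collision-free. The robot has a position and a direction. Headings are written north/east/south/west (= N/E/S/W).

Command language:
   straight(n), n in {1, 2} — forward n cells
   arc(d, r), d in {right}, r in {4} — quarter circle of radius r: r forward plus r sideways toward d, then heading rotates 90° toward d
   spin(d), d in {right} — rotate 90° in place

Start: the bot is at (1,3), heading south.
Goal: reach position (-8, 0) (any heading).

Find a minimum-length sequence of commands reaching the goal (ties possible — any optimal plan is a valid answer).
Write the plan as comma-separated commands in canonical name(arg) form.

initial: at (1,3), heading south
step 1 (straight(2)): at (1,1), heading south
step 2 (straight(1)): at (1,0), heading south
step 3 (arc(right, 4)): at (-3,-4), heading west
step 4 (straight(1)): at (-4,-4), heading west
step 5 (arc(right, 4)): at (-8,0), heading north
minimal: 5 command(s), checked below 5.

straight(2), straight(1), arc(right, 4), straight(1), arc(right, 4)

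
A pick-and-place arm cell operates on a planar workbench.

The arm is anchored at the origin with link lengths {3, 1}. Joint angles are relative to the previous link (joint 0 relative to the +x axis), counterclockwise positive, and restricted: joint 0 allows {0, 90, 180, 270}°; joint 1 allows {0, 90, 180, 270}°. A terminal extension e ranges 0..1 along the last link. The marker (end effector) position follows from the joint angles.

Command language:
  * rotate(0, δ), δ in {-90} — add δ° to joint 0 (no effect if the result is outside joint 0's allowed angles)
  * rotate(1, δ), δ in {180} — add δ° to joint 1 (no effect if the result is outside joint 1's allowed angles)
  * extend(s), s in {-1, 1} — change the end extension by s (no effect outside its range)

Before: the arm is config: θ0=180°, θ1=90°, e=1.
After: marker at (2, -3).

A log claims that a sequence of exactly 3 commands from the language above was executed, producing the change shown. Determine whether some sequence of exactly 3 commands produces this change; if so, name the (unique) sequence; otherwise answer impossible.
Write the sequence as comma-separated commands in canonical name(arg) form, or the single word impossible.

start: config: θ0=180°, θ1=90°, e=1
t=1 rotate(0, -90) ⇒ config: θ0=90°, θ1=90°, e=1
t=2 rotate(0, -90) ⇒ config: θ0=0°, θ1=90°, e=1
t=3 rotate(0, -90) ⇒ config: θ0=270°, θ1=90°, e=1
no other 3-command option fits: unique.

rotate(0, -90), rotate(0, -90), rotate(0, -90)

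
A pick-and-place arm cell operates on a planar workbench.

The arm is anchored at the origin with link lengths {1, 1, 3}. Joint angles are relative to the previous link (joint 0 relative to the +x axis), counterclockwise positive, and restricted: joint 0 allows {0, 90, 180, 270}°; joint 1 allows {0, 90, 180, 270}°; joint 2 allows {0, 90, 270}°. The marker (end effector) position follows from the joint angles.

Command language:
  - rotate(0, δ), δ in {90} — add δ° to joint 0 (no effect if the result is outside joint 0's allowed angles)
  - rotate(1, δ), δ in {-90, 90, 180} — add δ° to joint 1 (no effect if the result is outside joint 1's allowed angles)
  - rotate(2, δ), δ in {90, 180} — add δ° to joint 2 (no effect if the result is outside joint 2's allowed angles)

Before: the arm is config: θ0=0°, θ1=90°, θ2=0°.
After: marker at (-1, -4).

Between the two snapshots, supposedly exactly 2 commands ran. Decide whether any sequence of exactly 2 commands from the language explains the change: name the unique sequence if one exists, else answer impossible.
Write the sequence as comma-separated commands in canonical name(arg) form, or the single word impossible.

t0: config: θ0=0°, θ1=90°, θ2=0°
1. rotate(0, 90) → config: θ0=90°, θ1=90°, θ2=0°
2. rotate(0, 90) → config: θ0=180°, θ1=90°, θ2=0°
no other 2-command option fits: unique.

rotate(0, 90), rotate(0, 90)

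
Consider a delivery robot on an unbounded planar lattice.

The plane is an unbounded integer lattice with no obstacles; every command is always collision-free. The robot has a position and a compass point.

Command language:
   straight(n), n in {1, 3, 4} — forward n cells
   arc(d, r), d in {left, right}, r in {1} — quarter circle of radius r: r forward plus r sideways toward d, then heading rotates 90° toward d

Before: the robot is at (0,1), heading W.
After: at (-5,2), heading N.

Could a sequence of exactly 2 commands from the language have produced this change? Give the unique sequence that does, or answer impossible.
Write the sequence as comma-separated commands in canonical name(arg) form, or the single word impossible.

straight(4), arc(right, 1)

key: running arc(right, 1) before straight(4) would end elsewhere — order is forced
start: at (0,1), heading W
[1] after straight(4): at (-4,1), heading W
[2] after arc(right, 1): at (-5,2), heading N
no rival 2-sequence matches.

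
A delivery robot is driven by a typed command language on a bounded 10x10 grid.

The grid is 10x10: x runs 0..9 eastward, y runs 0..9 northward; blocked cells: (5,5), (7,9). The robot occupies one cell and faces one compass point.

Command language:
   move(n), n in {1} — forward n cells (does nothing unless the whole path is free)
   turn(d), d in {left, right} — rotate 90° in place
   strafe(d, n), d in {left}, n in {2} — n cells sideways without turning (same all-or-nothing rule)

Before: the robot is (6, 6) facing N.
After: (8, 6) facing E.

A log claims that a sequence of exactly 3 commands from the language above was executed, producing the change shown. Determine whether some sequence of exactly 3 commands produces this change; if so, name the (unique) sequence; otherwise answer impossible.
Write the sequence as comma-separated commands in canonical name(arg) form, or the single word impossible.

key: order matters: swapping turn(right) and move(1) lands elsewhere
start: (6, 6) facing N
[1] after turn(right): (6, 6) facing E
[2] after move(1): (7, 6) facing E
[3] after move(1): (8, 6) facing E
no rival 3-sequence matches.

turn(right), move(1), move(1)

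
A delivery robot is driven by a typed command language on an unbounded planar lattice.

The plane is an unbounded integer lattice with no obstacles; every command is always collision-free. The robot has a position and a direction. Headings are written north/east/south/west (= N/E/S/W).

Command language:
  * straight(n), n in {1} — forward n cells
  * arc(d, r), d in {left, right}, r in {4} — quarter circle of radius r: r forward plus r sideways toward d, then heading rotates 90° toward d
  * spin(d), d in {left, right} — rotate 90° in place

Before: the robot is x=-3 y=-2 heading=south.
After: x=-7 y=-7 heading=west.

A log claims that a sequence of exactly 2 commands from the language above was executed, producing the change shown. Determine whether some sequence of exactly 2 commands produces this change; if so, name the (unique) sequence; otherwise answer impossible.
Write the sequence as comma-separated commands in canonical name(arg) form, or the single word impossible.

straight(1), arc(right, 4)

key: position moved to (-7,-7) AND the heading swung to W — translation plus rotation needed
initial: x=-3 y=-2 heading=south
[1] after straight(1): x=-3 y=-3 heading=south
[2] after arc(right, 4): x=-7 y=-7 heading=west
no rival 2-sequence matches.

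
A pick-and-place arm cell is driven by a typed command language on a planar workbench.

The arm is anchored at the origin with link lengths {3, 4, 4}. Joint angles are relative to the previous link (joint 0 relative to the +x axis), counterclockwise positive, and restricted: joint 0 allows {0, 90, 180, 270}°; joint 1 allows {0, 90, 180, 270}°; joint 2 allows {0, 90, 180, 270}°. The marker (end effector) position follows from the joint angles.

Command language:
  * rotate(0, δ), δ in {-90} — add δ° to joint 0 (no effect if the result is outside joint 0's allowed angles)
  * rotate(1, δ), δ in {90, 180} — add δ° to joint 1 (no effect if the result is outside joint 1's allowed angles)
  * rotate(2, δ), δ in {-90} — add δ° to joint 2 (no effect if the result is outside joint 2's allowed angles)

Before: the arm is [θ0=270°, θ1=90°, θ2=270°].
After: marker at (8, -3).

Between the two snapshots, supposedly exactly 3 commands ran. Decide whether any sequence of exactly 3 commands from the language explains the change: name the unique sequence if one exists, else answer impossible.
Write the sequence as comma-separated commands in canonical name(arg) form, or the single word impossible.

rotate(2, -90), rotate(2, -90), rotate(2, -90)

from: [θ0=270°, θ1=90°, θ2=270°]
[1] after rotate(2, -90): [θ0=270°, θ1=90°, θ2=180°]
[2] after rotate(2, -90): [θ0=270°, θ1=90°, θ2=90°]
[3] after rotate(2, -90): [θ0=270°, θ1=90°, θ2=0°]
no other 3-command option fits: unique.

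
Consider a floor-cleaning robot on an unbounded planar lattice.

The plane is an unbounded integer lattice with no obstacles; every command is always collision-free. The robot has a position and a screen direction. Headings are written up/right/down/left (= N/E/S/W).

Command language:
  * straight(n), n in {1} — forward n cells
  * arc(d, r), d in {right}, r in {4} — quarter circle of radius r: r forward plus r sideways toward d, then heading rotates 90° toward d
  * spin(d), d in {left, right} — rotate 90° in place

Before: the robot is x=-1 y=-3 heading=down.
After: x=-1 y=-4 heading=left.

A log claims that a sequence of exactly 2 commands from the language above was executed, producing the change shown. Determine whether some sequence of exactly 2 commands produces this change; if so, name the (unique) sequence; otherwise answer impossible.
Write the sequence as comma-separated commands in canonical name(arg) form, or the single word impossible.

key: position moved to (-1,-4) AND the heading swung to W — translation plus rotation needed
start: x=-1 y=-3 heading=down
[1] after straight(1): x=-1 y=-4 heading=down
[2] after spin(right): x=-1 y=-4 heading=left
no other 2-command option fits: unique.

straight(1), spin(right)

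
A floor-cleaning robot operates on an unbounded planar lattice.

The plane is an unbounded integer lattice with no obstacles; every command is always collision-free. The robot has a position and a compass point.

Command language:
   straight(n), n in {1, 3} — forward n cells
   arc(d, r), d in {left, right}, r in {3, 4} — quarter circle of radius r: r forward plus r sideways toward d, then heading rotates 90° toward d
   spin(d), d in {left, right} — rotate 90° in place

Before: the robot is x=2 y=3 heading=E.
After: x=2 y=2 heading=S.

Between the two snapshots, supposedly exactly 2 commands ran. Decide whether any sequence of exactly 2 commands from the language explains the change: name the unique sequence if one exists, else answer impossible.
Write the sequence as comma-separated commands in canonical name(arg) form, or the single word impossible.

spin(right), straight(1)

key: position moved to (2,2) AND the heading swung to S — translation plus rotation needed
initial: x=2 y=3 heading=E
1. spin(right) → x=2 y=3 heading=S
2. straight(1) → x=2 y=2 heading=S
no rival 2-sequence matches.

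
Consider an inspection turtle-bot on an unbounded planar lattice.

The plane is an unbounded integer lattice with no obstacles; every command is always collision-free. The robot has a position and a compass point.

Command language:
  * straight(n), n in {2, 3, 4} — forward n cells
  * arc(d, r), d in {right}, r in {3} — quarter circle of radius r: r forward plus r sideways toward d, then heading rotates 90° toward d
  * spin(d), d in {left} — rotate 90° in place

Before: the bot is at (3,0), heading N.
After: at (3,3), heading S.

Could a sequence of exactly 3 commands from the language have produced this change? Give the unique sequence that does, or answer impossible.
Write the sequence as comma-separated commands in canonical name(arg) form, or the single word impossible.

key: position moved to (3,3) AND the heading swung to S — translation plus rotation needed
t0: at (3,0), heading N
step 1 (straight(3)): at (3,3), heading N
step 2 (spin(left)): at (3,3), heading W
step 3 (spin(left)): at (3,3), heading S
uniquely the one of 125 3-step routes that fits.

straight(3), spin(left), spin(left)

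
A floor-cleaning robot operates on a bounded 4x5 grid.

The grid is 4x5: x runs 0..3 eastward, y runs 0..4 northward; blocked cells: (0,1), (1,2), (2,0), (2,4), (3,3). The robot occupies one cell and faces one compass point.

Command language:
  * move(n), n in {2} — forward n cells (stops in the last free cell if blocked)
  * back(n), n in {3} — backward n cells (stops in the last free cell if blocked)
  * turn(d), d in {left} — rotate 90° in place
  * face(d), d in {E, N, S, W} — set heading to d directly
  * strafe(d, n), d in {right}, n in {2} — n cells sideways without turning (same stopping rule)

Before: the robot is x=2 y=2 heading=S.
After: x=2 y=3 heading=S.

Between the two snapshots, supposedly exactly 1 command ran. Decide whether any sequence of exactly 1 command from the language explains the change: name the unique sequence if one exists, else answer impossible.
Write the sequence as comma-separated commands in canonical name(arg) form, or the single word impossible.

key: still facing S — the one step turns nothing
initial: x=2 y=2 heading=S
[1] after back(3): x=2 y=3 heading=S
no rival 1-sequence matches.

back(3)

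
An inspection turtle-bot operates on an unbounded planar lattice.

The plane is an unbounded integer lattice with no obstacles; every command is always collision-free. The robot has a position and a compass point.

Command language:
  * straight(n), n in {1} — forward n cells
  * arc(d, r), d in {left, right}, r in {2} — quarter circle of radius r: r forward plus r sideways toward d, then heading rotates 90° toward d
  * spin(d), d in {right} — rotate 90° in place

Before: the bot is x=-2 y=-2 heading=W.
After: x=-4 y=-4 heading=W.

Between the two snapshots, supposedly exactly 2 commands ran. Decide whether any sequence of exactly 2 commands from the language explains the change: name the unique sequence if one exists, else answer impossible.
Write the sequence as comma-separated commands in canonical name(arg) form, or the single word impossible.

arc(left, 2), spin(right)

key: heading stays W — rotations cancel among the 2 commands
start: x=-2 y=-2 heading=W
step 1 (arc(left, 2)): x=-4 y=-4 heading=S
step 2 (spin(right)): x=-4 y=-4 heading=W
all 16 alternatives checked — unique.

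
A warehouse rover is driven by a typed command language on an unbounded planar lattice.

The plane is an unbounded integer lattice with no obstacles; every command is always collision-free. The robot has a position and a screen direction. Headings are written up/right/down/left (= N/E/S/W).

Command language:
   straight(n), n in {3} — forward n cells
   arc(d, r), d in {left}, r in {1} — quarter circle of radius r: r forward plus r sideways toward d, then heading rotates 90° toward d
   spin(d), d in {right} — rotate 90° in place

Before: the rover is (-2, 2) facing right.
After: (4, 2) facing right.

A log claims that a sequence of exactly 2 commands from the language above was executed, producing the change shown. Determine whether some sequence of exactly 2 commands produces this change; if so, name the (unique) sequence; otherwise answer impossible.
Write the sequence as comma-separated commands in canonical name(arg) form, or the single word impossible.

key: heading stays E — no command in the sequence turns
t0: (-2, 2) facing right
step 1 (straight(3)): (1, 2) facing right
step 2 (straight(3)): (4, 2) facing right
uniquely the one of 9 2-step routes that fits.

straight(3), straight(3)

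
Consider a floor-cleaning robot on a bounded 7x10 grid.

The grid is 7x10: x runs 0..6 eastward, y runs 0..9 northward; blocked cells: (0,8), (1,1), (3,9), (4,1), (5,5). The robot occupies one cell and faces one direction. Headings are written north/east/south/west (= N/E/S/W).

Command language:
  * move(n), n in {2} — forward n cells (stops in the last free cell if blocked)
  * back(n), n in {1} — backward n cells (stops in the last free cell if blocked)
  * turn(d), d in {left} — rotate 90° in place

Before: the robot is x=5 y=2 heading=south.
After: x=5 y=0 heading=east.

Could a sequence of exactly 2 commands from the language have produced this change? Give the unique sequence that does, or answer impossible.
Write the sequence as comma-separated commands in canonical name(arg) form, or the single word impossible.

move(2), turn(left)

key: running turn(left) before move(2) would end elsewhere — order is forced
t0: x=5 y=2 heading=south
[1] after move(2): x=5 y=0 heading=south
[2] after turn(left): x=5 y=0 heading=east
all 9 alternatives checked — unique.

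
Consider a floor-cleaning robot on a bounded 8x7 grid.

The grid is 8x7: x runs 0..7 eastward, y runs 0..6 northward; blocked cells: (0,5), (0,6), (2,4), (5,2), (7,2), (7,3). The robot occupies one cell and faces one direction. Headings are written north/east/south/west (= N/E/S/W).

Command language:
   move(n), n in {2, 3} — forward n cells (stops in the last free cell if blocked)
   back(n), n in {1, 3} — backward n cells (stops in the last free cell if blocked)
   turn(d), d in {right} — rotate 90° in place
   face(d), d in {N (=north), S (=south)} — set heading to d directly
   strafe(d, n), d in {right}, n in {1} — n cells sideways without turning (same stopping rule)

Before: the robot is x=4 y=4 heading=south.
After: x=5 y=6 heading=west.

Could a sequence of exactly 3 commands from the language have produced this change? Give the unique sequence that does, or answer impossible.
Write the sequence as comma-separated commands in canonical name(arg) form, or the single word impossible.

back(3), turn(right), back(1)

key: running back(1) before back(3) would end elsewhere — order is forced
initial: x=4 y=4 heading=south
t=1 back(3) ⇒ x=4 y=6 heading=south
t=2 turn(right) ⇒ x=4 y=6 heading=west
t=3 back(1) ⇒ x=5 y=6 heading=west
uniquely the one of 512 3-step routes that fits.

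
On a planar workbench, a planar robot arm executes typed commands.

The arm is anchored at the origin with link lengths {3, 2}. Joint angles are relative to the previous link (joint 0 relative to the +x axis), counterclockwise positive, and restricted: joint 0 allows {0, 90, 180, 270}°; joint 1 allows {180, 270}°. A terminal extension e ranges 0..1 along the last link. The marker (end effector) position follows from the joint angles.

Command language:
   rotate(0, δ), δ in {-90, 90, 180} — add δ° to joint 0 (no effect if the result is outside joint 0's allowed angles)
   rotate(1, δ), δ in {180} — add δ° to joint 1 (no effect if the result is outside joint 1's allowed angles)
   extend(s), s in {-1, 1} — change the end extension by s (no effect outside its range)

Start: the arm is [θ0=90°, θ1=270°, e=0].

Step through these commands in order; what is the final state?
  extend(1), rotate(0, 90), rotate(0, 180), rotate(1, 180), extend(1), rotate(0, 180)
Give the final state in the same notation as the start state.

[θ0=180°, θ1=270°, e=1]

from: [θ0=90°, θ1=270°, e=0]
t=1 extend(1) ⇒ [θ0=90°, θ1=270°, e=1]
t=2 rotate(0, 90) ⇒ [θ0=180°, θ1=270°, e=1]
t=3 rotate(0, 180) ⇒ [θ0=0°, θ1=270°, e=1]
t=4 rotate(1, 180) ⇒ [θ0=0°, θ1=270°, e=1]
t=5 extend(1) ⇒ [θ0=0°, θ1=270°, e=1]
t=6 rotate(0, 180) ⇒ [θ0=180°, θ1=270°, e=1]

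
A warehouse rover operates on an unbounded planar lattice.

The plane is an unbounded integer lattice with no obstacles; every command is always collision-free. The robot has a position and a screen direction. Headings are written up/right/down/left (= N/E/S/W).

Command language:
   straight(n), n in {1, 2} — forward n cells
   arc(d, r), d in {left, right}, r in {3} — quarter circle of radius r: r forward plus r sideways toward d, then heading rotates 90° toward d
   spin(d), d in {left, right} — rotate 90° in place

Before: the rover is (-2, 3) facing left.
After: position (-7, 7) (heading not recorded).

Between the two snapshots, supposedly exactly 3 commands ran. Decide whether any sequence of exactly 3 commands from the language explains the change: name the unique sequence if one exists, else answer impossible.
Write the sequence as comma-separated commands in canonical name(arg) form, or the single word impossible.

straight(2), arc(right, 3), straight(1)

key: running straight(1) before straight(2) would end elsewhere — order is forced
t0: (-2, 3) facing left
[1] after straight(2): (-4, 3) facing left
[2] after arc(right, 3): (-7, 6) facing up
[3] after straight(1): (-7, 7) facing up
uniquely the one of 216 3-step routes that fits.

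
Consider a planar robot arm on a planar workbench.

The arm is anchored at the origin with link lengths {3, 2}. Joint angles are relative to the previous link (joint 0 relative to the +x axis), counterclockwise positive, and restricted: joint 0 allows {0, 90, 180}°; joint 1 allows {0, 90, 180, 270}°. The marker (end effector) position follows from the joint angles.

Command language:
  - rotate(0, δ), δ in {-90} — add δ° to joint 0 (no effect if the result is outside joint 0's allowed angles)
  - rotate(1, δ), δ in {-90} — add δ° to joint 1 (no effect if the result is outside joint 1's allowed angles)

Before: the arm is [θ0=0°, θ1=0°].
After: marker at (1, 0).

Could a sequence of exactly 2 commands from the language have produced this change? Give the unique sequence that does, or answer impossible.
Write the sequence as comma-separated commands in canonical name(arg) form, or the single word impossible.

rotate(1, -90), rotate(1, -90)

from: [θ0=0°, θ1=0°]
[1] after rotate(1, -90): [θ0=0°, θ1=270°]
[2] after rotate(1, -90): [θ0=0°, θ1=180°]
no other 2-command option fits: unique.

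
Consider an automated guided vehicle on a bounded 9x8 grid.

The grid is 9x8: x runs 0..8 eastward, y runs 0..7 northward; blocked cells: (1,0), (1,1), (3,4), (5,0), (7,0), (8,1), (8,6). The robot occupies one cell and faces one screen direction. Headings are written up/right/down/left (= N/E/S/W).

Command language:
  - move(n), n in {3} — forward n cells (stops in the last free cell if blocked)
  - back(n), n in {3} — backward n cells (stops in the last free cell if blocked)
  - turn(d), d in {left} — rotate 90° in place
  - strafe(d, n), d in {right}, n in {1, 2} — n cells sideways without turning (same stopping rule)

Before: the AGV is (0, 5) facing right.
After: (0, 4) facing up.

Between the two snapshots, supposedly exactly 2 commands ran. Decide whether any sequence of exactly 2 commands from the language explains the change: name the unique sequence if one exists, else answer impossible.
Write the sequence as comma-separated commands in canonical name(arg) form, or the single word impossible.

strafe(right, 1), turn(left)

key: position moved to (0,4) AND the heading swung to N — translation plus rotation needed
start: (0, 5) facing right
1. strafe(right, 1) → (0, 4) facing right
2. turn(left) → (0, 4) facing up
no rival 2-sequence matches.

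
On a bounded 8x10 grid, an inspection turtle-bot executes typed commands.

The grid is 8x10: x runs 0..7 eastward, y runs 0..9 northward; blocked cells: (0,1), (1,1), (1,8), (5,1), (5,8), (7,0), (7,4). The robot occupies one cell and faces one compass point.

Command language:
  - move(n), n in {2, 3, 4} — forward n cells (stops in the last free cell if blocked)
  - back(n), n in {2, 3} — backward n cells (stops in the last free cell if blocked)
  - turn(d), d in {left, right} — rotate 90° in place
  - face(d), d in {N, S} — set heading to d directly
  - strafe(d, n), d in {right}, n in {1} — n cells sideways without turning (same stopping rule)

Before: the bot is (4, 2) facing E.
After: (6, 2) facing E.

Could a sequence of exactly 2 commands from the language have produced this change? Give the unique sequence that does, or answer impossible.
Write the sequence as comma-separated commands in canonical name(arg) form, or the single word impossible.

key: running move(4) before back(2) would end elsewhere — order is forced
begin: (4, 2) facing E
step 1 (back(2)): (2, 2) facing E
step 2 (move(4)): (6, 2) facing E
no other 2-command option fits: unique.

back(2), move(4)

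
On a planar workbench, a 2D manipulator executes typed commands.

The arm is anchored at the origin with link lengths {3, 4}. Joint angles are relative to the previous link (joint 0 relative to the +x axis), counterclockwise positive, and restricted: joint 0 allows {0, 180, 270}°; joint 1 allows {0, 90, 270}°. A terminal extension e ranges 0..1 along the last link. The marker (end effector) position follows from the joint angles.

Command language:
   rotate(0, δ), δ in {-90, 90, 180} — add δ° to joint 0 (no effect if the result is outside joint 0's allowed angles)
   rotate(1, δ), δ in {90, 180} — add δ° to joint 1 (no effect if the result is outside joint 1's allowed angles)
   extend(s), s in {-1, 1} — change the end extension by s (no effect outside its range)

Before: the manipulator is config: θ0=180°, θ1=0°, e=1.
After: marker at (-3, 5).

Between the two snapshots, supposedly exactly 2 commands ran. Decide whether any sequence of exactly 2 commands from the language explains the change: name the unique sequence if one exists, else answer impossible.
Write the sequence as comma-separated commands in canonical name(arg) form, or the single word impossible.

rotate(1, 90), rotate(1, 180)

key: running rotate(1, 180) before rotate(1, 90) would end elsewhere — order is forced
from: config: θ0=180°, θ1=0°, e=1
1. rotate(1, 90) → config: θ0=180°, θ1=90°, e=1
2. rotate(1, 180) → config: θ0=180°, θ1=270°, e=1
no other 2-command option fits: unique.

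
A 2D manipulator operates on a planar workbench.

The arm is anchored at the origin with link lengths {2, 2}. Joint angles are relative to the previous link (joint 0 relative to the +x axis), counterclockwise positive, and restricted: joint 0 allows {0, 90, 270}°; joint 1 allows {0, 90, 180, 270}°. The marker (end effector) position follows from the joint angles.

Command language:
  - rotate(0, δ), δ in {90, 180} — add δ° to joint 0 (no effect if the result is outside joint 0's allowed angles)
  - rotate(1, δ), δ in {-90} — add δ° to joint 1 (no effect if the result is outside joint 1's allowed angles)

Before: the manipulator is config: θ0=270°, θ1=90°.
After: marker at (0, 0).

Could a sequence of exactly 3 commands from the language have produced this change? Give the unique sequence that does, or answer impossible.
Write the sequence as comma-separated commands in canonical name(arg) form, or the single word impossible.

rotate(1, -90), rotate(1, -90), rotate(1, -90)

t0: config: θ0=270°, θ1=90°
1. rotate(1, -90) → config: θ0=270°, θ1=0°
2. rotate(1, -90) → config: θ0=270°, θ1=270°
3. rotate(1, -90) → config: θ0=270°, θ1=180°
no rival 3-sequence matches.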